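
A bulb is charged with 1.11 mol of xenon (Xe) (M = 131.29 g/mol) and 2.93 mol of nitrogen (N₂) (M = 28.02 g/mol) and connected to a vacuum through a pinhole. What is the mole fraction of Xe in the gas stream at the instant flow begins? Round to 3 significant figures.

0.149

The effusion rate of species i is ∝ p_i/√M_i ∝ n_i/√M_i.
x_Xe(eff) = (n_Xe/√M_Xe) / (n_Xe/√M_Xe + n_N₂/√M_N₂)
= (1.11/√131.29) / (1.11/√131.29 + 2.93/√28.02) = 0.09687/(0.09687 + 0.5535) = 0.149.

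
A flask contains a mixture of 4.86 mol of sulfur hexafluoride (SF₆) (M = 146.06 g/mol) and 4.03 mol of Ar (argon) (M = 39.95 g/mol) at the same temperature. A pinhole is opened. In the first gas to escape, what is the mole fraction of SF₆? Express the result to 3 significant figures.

0.387

Each component's effusion rate ∝ (its partial pressure)·(1/√M) ∝ n_i/√M_i.
Mole fraction of SF₆ in the effusate = (n_SF₆/√M_SF₆) / (n_SF₆/√M_SF₆ + n_Ar/√M_Ar)
= (4.86/√146.06) / (4.86/√146.06 + 4.03/√39.95) = 0.4021/(0.4021 + 0.6376) = 0.387.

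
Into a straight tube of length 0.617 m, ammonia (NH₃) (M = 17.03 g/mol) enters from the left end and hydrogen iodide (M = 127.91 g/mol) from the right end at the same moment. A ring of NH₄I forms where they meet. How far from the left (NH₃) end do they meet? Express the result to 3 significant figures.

Distances travelled in equal time are proportional to diffusion rates, so d_NH₃/d_HI = √(M_HI/M_NH₃) = √(127.91/17.03) = 2.741.
With d_NH₃ + d_HI = 0.617 m, d_HI = 0.617/(1 + 2.741) = 0.1649 m.
d_NH₃ = 0.617 − 0.1649 = 0.452 m.

0.452 m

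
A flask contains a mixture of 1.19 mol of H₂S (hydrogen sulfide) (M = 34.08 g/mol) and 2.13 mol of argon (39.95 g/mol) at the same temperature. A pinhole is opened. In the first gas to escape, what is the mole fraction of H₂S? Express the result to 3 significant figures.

The effusion rate of species i is ∝ p_i/√M_i ∝ n_i/√M_i.
Mole fraction of H₂S in the effusate = (n_H₂S/√M_H₂S) / (n_H₂S/√M_H₂S + n_Ar/√M_Ar)
= (1.19/√34.08) / (1.19/√34.08 + 2.13/√39.95) = 0.2038/(0.2038 + 0.3370) = 0.377.

0.377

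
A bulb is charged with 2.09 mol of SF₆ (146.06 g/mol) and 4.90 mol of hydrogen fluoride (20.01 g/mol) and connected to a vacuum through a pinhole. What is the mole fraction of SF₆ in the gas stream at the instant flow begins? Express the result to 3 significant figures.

Effusion rate of each component ∝ n_i/√M_i (partial pressure × 1/√M).
x_SF₆(eff) = (n_SF₆/√M_SF₆) / (n_SF₆/√M_SF₆ + n_HF/√M_HF)
= (2.09/√146.06) / (2.09/√146.06 + 4.90/√20.01) = 0.1729/(0.1729 + 1.095) = 0.136.

0.136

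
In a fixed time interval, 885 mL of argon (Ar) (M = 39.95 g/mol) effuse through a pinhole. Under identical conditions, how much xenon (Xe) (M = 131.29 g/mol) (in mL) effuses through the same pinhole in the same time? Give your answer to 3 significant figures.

Since effusion rate ∝ 1/√M, rate_Xe/rate_Ar = √(M_Ar/M_Xe) = √(39.95/131.29) = √0.3043 = 0.5516.
So the volume for Xe is 885 × 0.5516 = 488 mL.

488 mL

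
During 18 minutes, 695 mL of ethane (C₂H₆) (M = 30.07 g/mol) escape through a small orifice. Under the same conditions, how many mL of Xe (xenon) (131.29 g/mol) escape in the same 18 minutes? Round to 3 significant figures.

From Graham's law, rate_Xe/rate_C₂H₆ = √(M_C₂H₆/M_Xe) = √(30.07/131.29) = √0.2290 = 0.4786.
So the volume for Xe is 695 × 0.4786 = 333 mL.

333 mL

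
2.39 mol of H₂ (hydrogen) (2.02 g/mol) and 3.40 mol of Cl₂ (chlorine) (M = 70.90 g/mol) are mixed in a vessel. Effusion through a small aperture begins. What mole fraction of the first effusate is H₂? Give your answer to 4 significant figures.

0.8064

Rate_i ∝ x_i/√M_i (Graham's law weighted by mole fraction), so the effusate composition follows n_i/√M_i.
x_H₂(eff) = (n_H₂/√M_H₂) / (n_H₂/√M_H₂ + n_Cl₂/√M_Cl₂)
= (2.39/√2.02) / (2.39/√2.02 + 3.40/√70.90) = 1.682/(1.682 + 0.4038) = 0.8064.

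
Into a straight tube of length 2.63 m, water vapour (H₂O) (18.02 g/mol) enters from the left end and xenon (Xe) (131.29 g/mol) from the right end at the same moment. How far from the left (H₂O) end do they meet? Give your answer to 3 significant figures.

In equal time, each gas travels a distance ∝ its rate ∝ 1/√M, so d_H₂O/d_Xe = √(M_Xe/M_H₂O) = √(131.29/18.02) = 2.699.
With d_H₂O + d_Xe = 2.63 m, d_Xe = 2.63/(1 + 2.699) = 0.7110 m.
d_H₂O = 2.63 − 0.7110 = 1.92 m.

1.92 m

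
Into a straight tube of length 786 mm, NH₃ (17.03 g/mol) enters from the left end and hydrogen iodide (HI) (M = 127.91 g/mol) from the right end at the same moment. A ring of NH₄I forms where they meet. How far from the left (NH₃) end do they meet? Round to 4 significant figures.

Distances travelled in equal time are proportional to diffusion rates, so d_NH₃/d_HI = √(M_HI/M_NH₃) = √(127.91/17.03) = 2.741.
With d_NH₃ + d_HI = 786 mm, d_HI = 786/(1 + 2.741) = 210.1 mm.
d_NH₃ = 786 − 210.1 = 575.9 mm.

575.9 mm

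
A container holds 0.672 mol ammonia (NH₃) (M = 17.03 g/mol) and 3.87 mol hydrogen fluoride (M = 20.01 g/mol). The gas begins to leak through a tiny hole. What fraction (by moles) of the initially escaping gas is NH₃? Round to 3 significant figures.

The effusion rate of species i is ∝ p_i/√M_i ∝ n_i/√M_i.
x_NH₃(eff) = (n_NH₃/√M_NH₃) / (n_NH₃/√M_NH₃ + n_HF/√M_HF)
= (0.672/√17.03) / (0.672/√17.03 + 3.87/√20.01) = 0.1628/(0.1628 + 0.8651) = 0.158.

0.158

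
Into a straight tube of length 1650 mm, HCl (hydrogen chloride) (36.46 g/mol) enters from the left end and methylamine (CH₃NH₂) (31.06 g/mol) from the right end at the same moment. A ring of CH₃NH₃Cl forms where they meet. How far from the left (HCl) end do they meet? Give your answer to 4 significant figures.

792.0 mm

The fronts meet when d_HCl + d_CH₃NH₂ = L with d_HCl/d_CH₃NH₂ = √(M_CH₃NH₂/M_HCl) (Graham's law). Here √(M_CH₃NH₂/M_HCl) = √(31.06/36.46) = 0.9230.
With d_HCl + d_CH₃NH₂ = 1650 mm, d_CH₃NH₂ = 1650/(1 + 0.9230) = 858.0 mm.
d_HCl = 1650 − 858.0 = 792.0 mm.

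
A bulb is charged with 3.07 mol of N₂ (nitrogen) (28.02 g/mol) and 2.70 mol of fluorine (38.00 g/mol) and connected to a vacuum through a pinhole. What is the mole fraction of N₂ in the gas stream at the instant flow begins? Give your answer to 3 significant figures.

0.570

Effusion rate of each component ∝ n_i/√M_i (partial pressure × 1/√M).
x_N₂(eff) = (n_N₂/√M_N₂) / (n_N₂/√M_N₂ + n_F₂/√M_F₂)
= (3.07/√28.02) / (3.07/√28.02 + 2.70/√38.00) = 0.5800/(0.5800 + 0.4380) = 0.570.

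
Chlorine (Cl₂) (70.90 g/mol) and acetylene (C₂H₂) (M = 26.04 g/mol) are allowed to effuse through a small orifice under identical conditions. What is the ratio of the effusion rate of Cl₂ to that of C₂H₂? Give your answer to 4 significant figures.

By Graham's law, rate_Cl₂/rate_C₂H₂ = √(M_C₂H₂/M_Cl₂) = √(26.04/70.90) = √0.3673 = 0.6060.

0.6060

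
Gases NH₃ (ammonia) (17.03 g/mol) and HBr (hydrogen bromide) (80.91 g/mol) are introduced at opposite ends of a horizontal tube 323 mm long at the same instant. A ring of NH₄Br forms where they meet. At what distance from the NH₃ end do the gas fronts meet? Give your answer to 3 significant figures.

Graham's law gives d_NH₃/d_HBr = rate_NH₃/rate_HBr = √(M_HBr/M_NH₃) = √(80.91/17.03) = 2.180.
With d_NH₃ + d_HBr = 323 mm, d_HBr = 323/(1 + 2.180) = 101.6 mm.
d_NH₃ = 323 − 101.6 = 221 mm.

221 mm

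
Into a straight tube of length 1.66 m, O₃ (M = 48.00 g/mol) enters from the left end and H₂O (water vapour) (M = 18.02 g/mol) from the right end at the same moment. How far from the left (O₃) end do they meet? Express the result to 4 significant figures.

In equal time, each gas travels a distance ∝ its rate ∝ 1/√M, so d_O₃/d_H₂O = √(M_H₂O/M_O₃) = √(18.02/48.00) = 0.6127.
With d_O₃ + d_H₂O = 1.66 m, d_H₂O = 1.66/(1 + 0.6127) = 1.029 m.
d_O₃ = 1.66 − 1.029 = 0.6307 m.

0.6307 m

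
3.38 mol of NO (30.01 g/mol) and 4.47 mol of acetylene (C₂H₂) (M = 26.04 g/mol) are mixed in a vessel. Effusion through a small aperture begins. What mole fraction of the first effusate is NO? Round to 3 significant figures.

Each component's effusion rate ∝ (its partial pressure)·(1/√M) ∝ n_i/√M_i.
Mole fraction of NO in the effusate = (n_NO/√M_NO) / (n_NO/√M_NO + n_C₂H₂/√M_C₂H₂)
= (3.38/√30.01) / (3.38/√30.01 + 4.47/√26.04) = 0.6170/(0.6170 + 0.8760) = 0.413.

0.413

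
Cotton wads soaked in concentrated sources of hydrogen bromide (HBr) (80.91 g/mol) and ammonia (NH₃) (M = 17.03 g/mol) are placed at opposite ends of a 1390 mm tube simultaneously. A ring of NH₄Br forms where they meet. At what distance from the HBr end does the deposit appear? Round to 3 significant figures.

437 mm

The fronts meet when d_HBr + d_NH₃ = L with d_HBr/d_NH₃ = √(M_NH₃/M_HBr) (Graham's law). Here √(M_NH₃/M_HBr) = √(17.03/80.91) = 0.4588.
With d_HBr + d_NH₃ = 1390 mm, d_NH₃ = 1390/(1 + 0.4588) = 952.8 mm.
d_HBr = 1390 − 952.8 = 437 mm.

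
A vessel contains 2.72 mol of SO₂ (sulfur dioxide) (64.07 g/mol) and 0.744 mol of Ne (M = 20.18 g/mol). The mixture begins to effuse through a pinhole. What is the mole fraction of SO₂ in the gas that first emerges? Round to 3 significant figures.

Each component's effusion rate ∝ (its partial pressure)·(1/√M) ∝ n_i/√M_i.
So x_SO₂ in the escaping gas = (n_SO₂/√M_SO₂) / Σ(n_i/√M_i)
= (2.72/√64.07) / (2.72/√64.07 + 0.744/√20.18) = 0.3398/(0.3398 + 0.1656) = 0.672.

0.672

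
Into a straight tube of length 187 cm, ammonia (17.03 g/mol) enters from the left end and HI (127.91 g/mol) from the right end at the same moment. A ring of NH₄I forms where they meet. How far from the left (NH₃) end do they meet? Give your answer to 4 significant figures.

In equal time, each gas travels a distance ∝ its rate ∝ 1/√M, so d_NH₃/d_HI = √(M_HI/M_NH₃) = √(127.91/17.03) = 2.741.
With d_NH₃ + d_HI = 187 cm, d_HI = 187/(1 + 2.741) = 49.99 cm.
d_NH₃ = 187 − 49.99 = 137.0 cm.

137.0 cm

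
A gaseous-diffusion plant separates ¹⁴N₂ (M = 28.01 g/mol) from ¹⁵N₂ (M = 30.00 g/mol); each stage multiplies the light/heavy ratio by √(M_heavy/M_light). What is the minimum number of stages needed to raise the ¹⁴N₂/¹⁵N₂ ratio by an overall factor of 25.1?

94

Per stage α = (30.00/28.01)^(1/2) = 1.07105^0.5, giving ln α = 0.03432.
Need α^N ≥ 25.1 ⇒ N ≥ ln(25.1) / ln α = 3.223 / 0.03432 = 93.91.
So at least 94 stages are needed.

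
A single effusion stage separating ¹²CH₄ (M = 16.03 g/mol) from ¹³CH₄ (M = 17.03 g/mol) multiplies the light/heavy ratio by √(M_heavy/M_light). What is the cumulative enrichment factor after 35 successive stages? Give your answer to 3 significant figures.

2.88

Each stage multiplies the ratio by α = √(17.03/16.03), so after 35 stages the overall factor is α^35 = (17.03/16.03)^(35/2).
= 1.06238^(35/2) = 2.88.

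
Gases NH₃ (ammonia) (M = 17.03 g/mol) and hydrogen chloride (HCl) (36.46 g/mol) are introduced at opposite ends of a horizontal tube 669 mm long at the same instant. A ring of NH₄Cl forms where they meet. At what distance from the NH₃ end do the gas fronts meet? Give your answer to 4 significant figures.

397.4 mm

In equal time, each gas travels a distance ∝ its rate ∝ 1/√M, so d_NH₃/d_HCl = √(M_HCl/M_NH₃) = √(36.46/17.03) = 1.463.
With d_NH₃ + d_HCl = 669 mm, d_HCl = 669/(1 + 1.463) = 271.6 mm.
d_NH₃ = 669 − 271.6 = 397.4 mm.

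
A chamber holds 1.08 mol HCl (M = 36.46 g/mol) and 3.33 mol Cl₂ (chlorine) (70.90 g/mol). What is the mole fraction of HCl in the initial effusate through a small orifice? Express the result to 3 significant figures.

The effusion rate of species i is ∝ p_i/√M_i ∝ n_i/√M_i.
x_HCl(eff) = (n_HCl/√M_HCl) / (n_HCl/√M_HCl + n_Cl₂/√M_Cl₂)
= (1.08/√36.46) / (1.08/√36.46 + 3.33/√70.90) = 0.1789/(0.1789 + 0.3955) = 0.311.

0.311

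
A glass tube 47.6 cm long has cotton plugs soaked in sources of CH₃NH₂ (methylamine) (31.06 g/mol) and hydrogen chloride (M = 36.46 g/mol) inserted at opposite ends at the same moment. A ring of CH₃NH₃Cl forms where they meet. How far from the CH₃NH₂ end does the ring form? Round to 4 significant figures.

Distances travelled in equal time are proportional to diffusion rates, so d_CH₃NH₂/d_HCl = √(M_HCl/M_CH₃NH₂) = √(36.46/31.06) = 1.083.
With d_CH₃NH₂ + d_HCl = 47.6 cm, d_HCl = 47.6/(1 + 1.083) = 22.85 cm.
d_CH₃NH₂ = 47.6 − 22.85 = 24.75 cm.

24.75 cm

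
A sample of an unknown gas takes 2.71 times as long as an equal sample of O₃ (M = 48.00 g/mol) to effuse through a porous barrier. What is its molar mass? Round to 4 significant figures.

352.5 g/mol

Since effusion rate ∝ 1/√M, t_X/t_O₃ = √(M_X/M_O₃).
2.71 = √(M_X/48.00)
M_X = 48.00 × 2.71² = 48.00 × 7.344 = 352.5 g/mol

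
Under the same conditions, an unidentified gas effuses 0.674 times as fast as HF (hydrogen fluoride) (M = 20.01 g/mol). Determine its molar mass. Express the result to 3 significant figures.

From Graham's law, rate_X/rate_HF = √(M_HF/M_X).
0.674 = √(20.01/M_X)
M_X = 20.01 / 0.674² = 20.01 / 0.4543 = 44.0 g/mol

44.0 g/mol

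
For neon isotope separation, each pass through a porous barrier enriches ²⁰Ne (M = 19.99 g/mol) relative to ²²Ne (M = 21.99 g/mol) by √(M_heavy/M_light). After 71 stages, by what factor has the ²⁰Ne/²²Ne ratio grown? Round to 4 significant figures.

The single-stage factor is √(M_heavy/M_light), so 71 stages give [√(21.99/19.99)]^71 = (21.99/19.99)^(71/2).
= 1.10005^(71/2) = 29.52.

29.52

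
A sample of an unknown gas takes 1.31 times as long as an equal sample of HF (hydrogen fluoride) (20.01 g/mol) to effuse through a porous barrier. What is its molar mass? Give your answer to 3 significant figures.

Using Graham's law: t_X/t_HF = √(M_X/M_HF).
1.31 = √(M_X/20.01)
M_X = 20.01 × 1.31² = 20.01 × 1.716 = 34.3 g/mol

34.3 g/mol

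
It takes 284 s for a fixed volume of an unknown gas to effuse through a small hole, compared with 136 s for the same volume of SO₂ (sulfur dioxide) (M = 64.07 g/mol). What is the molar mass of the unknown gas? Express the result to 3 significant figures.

From Graham's law, t_X/t_SO₂ = √(M_X/M_SO₂).
284/136 = 2.088 = √(M_X/64.07)
M_X = 64.07 × 2.088² = 64.07 × 4.361 = 279 g/mol

279 g/mol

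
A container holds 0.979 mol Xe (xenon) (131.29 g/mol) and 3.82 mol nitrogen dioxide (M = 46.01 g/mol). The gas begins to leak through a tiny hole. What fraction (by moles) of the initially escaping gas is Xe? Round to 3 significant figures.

Each component's effusion rate ∝ (its partial pressure)·(1/√M) ∝ n_i/√M_i.
x_Xe(eff) = (n_Xe/√M_Xe) / (n_Xe/√M_Xe + n_NO₂/√M_NO₂)
= (0.979/√131.29) / (0.979/√131.29 + 3.82/√46.01) = 0.08544/(0.08544 + 0.5632) = 0.132.

0.132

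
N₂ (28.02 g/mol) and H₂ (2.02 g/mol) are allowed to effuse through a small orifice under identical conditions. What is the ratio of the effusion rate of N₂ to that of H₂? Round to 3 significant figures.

0.268

Since effusion rate ∝ 1/√M, rate_N₂/rate_H₂ = √(M_H₂/M_N₂) = √(2.02/28.02) = √0.07209 = 0.268.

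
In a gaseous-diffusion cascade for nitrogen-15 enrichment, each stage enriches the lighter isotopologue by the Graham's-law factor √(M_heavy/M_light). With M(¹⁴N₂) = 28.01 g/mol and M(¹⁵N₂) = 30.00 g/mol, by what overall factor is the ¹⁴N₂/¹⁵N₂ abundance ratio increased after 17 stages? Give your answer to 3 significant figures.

1.79

After 17 stages the ratio has grown by (√(30.00/28.01))^17 = (30.00/28.01)^(17/2).
= 1.07105^(17/2) = 1.79.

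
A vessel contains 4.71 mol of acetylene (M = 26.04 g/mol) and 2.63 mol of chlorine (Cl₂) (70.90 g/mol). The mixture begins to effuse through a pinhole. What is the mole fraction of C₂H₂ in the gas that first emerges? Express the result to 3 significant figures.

0.747

Each component's effusion rate ∝ (its partial pressure)·(1/√M) ∝ n_i/√M_i.
x_C₂H₂(eff) = (n_C₂H₂/√M_C₂H₂) / (n_C₂H₂/√M_C₂H₂ + n_Cl₂/√M_Cl₂)
= (4.71/√26.04) / (4.71/√26.04 + 2.63/√70.90) = 0.9230/(0.9230 + 0.3123) = 0.747.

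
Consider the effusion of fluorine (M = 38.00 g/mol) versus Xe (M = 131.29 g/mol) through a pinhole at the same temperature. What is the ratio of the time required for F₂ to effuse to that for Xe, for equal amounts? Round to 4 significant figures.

Graham's law gives t_F₂/t_Xe = √(M_F₂/M_Xe) = √(38.00/131.29) = √0.2894 = 0.5380.

0.5380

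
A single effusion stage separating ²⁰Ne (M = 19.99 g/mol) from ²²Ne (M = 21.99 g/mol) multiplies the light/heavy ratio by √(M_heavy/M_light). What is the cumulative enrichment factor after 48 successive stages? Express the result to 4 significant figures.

9.860

Overall factor = α^48 with α = √(21.99/19.99), i.e. (21.99/19.99)^(48/2).
= 1.10005^24 = 9.860.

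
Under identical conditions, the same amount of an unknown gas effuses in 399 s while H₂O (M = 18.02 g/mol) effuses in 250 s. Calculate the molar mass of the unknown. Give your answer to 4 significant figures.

45.90 g/mol

Using Graham's law: t_X/t_H₂O = √(M_X/M_H₂O).
399/250 = 1.596 = √(M_X/18.02)
M_X = 18.02 × 1.596² = 18.02 × 2.547 = 45.90 g/mol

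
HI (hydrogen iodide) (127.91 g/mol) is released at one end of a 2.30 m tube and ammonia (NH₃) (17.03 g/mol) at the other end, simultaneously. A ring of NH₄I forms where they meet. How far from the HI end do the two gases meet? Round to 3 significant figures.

In equal time, each gas travels a distance ∝ its rate ∝ 1/√M, so d_HI/d_NH₃ = √(M_NH₃/M_HI) = √(17.03/127.91) = 0.3649.
With d_HI + d_NH₃ = 2.30 m, d_NH₃ = 2.30/(1 + 0.3649) = 1.685 m.
d_HI = 2.30 − 1.685 = 0.615 m.

0.615 m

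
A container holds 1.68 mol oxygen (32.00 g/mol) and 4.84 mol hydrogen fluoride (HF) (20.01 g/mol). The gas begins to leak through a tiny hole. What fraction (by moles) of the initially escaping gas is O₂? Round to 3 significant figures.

The effusion rate of species i is ∝ p_i/√M_i ∝ n_i/√M_i.
x_O₂(eff) = (n_O₂/√M_O₂) / (n_O₂/√M_O₂ + n_HF/√M_HF)
= (1.68/√32.00) / (1.68/√32.00 + 4.84/√20.01) = 0.2970/(0.2970 + 1.082) = 0.215.

0.215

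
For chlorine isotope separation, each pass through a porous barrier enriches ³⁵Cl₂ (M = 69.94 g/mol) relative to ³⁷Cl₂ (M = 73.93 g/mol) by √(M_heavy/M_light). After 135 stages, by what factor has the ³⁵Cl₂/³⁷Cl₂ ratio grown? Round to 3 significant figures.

42.3

Each stage multiplies the ratio by α = √(73.93/69.94), so after 135 stages the overall factor is α^135 = (73.93/69.94)^(135/2).
= 1.05705^(135/2) = 42.3.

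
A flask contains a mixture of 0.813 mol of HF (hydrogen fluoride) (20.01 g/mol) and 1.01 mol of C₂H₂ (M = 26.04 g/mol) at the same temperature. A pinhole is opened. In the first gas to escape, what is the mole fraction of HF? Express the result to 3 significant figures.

Effusion rate of each component ∝ n_i/√M_i (partial pressure × 1/√M).
x_HF(eff) = (n_HF/√M_HF) / (n_HF/√M_HF + n_C₂H₂/√M_C₂H₂)
= (0.813/√20.01) / (0.813/√20.01 + 1.01/√26.04) = 0.1817/(0.1817 + 0.1979) = 0.479.

0.479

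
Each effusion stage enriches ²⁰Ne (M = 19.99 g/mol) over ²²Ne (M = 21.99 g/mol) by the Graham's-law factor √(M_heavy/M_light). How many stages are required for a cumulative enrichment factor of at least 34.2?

75

With α = √(21.99/19.99) per stage, ln α = ½ ln(1.10005) = 0.04768.
Need α^N ≥ 34.2 ⇒ N ≥ ln(34.2) / ln α = 3.532 / 0.04768 = 74.09.
So at least 75 stages are needed.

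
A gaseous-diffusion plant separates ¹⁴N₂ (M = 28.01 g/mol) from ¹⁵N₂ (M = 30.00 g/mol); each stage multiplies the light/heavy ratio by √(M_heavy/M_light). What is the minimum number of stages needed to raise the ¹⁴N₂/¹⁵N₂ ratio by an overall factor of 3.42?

Per stage α = (30.00/28.01)^(1/2) = 1.07105^0.5, giving ln α = 0.03432.
Need α^N ≥ 3.42 ⇒ N ≥ ln(3.42) / ln α = 1.230 / 0.03432 = 35.83.
Rounding up, N = 36 stages.

36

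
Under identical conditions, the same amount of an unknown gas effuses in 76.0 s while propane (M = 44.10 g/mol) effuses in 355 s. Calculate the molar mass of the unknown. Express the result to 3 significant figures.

2.02 g/mol

Since effusion rate ∝ 1/√M, t_X/t_C₃H₈ = √(M_X/M_C₃H₈).
76.0/355 = 0.2141 = √(M_X/44.10)
M_X = 44.10 × 0.2141² = 44.10 × 0.04583 = 2.02 g/mol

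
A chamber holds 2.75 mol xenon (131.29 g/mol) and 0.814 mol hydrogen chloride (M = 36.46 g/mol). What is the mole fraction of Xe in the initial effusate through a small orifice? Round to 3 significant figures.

Rate_i ∝ x_i/√M_i (Graham's law weighted by mole fraction), so the effusate composition follows n_i/√M_i.
So x_Xe in the escaping gas = (n_Xe/√M_Xe) / Σ(n_i/√M_i)
= (2.75/√131.29) / (2.75/√131.29 + 0.814/√36.46) = 0.2400/(0.2400 + 0.1348) = 0.640.

0.640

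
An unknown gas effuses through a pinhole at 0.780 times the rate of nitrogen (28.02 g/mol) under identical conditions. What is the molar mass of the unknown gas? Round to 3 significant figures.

46.1 g/mol

Using Graham's law: rate_X/rate_N₂ = √(M_N₂/M_X).
0.780 = √(28.02/M_X)
M_X = 28.02 / 0.780² = 28.02 / 0.6084 = 46.1 g/mol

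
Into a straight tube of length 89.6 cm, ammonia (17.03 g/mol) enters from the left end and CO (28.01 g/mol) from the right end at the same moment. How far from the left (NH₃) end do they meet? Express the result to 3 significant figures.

50.3 cm

In equal time, each gas travels a distance ∝ its rate ∝ 1/√M, so d_NH₃/d_CO = √(M_CO/M_NH₃) = √(28.01/17.03) = 1.282.
With d_NH₃ + d_CO = 89.6 cm, d_CO = 89.6/(1 + 1.282) = 39.26 cm.
d_NH₃ = 89.6 − 39.26 = 50.3 cm.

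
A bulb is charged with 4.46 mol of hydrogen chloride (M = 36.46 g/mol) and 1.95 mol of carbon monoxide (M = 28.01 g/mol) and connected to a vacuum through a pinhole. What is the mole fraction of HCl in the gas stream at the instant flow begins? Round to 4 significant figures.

Rate_i ∝ x_i/√M_i (Graham's law weighted by mole fraction), so the effusate composition follows n_i/√M_i.
x_HCl(eff) = (n_HCl/√M_HCl) / (n_HCl/√M_HCl + n_CO/√M_CO)
= (4.46/√36.46) / (4.46/√36.46 + 1.95/√28.01) = 0.7386/(0.7386 + 0.3684) = 0.6672.

0.6672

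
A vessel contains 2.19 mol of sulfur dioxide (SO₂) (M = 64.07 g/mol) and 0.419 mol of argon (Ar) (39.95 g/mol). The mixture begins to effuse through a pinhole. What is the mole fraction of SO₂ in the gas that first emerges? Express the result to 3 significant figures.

Effusion rate of each component ∝ n_i/√M_i (partial pressure × 1/√M).
Mole fraction of SO₂ in the effusate = (n_SO₂/√M_SO₂) / (n_SO₂/√M_SO₂ + n_Ar/√M_Ar)
= (2.19/√64.07) / (2.19/√64.07 + 0.419/√39.95) = 0.2736/(0.2736 + 0.06629) = 0.805.

0.805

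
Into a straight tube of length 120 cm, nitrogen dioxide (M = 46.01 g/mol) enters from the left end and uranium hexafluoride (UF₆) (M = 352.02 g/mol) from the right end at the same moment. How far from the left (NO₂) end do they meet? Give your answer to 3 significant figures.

88.1 cm

The fronts meet when d_NO₂ + d_UF₆ = L with d_NO₂/d_UF₆ = √(M_UF₆/M_NO₂) (Graham's law). Here √(M_UF₆/M_NO₂) = √(352.02/46.01) = 2.766.
With d_NO₂ + d_UF₆ = 120 cm, d_UF₆ = 120/(1 + 2.766) = 31.86 cm.
d_NO₂ = 120 − 31.86 = 88.1 cm.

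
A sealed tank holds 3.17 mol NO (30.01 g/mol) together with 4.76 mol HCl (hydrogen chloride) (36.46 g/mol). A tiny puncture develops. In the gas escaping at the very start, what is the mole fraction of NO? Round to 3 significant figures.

The effusion rate of species i is ∝ p_i/√M_i ∝ n_i/√M_i.
So x_NO in the escaping gas = (n_NO/√M_NO) / Σ(n_i/√M_i)
= (3.17/√30.01) / (3.17/√30.01 + 4.76/√36.46) = 0.5787/(0.5787 + 0.7883) = 0.423.

0.423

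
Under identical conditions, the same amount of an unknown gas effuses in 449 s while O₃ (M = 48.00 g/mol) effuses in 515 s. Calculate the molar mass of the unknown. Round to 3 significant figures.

36.5 g/mol

By Graham's law, t_X/t_O₃ = √(M_X/M_O₃).
449/515 = 0.8718 = √(M_X/48.00)
M_X = 48.00 × 0.8718² = 48.00 × 0.7601 = 36.5 g/mol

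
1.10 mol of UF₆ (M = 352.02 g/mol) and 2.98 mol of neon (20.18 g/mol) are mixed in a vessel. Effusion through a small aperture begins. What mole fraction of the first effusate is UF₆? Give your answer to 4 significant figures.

0.08120

Rate_i ∝ x_i/√M_i (Graham's law weighted by mole fraction), so the effusate composition follows n_i/√M_i.
Mole fraction of UF₆ in the effusate = (n_UF₆/√M_UF₆) / (n_UF₆/√M_UF₆ + n_Ne/√M_Ne)
= (1.10/√352.02) / (1.10/√352.02 + 2.98/√20.18) = 0.05863/(0.05863 + 0.6634) = 0.08120.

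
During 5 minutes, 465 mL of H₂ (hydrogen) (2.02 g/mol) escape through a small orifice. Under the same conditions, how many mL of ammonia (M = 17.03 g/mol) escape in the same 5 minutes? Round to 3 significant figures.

160 mL

From Graham's law, rate_NH₃/rate_H₂ = √(M_H₂/M_NH₃) = √(2.02/17.03) = √0.1186 = 0.3444.
So the volume for NH₃ is 465 × 0.3444 = 160 mL.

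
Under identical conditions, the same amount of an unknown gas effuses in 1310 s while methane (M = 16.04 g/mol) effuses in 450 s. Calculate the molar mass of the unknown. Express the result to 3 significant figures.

136 g/mol

By Graham's law, t_X/t_CH₄ = √(M_X/M_CH₄).
1310/450 = 2.911 = √(M_X/16.04)
M_X = 16.04 × 2.911² = 16.04 × 8.475 = 136 g/mol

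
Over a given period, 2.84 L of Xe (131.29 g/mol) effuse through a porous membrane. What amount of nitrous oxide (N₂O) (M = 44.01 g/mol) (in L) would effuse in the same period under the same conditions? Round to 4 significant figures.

4.905 L

Since effusion rate ∝ 1/√M, rate_N₂O/rate_Xe = √(M_Xe/M_N₂O) = √(131.29/44.01) = √2.983 = 1.727.
So the volume for N₂O is 2.84 × 1.727 = 4.905 L.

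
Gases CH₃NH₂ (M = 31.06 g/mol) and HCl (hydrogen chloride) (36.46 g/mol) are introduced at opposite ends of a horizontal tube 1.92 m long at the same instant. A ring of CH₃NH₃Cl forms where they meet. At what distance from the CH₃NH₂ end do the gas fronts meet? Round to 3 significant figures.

The fronts meet when d_CH₃NH₂ + d_HCl = L with d_CH₃NH₂/d_HCl = √(M_HCl/M_CH₃NH₂) (Graham's law). Here √(M_HCl/M_CH₃NH₂) = √(36.46/31.06) = 1.083.
With d_CH₃NH₂ + d_HCl = 1.92 m, d_HCl = 1.92/(1 + 1.083) = 0.9215 m.
d_CH₃NH₂ = 1.92 − 0.9215 = 0.998 m.

0.998 m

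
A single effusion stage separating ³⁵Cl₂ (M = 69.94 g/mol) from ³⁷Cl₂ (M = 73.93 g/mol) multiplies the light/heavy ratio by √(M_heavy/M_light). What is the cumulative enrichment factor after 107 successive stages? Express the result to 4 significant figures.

19.46

Each stage multiplies the ratio by α = √(73.93/69.94), so after 107 stages the overall factor is α^107 = (73.93/69.94)^(107/2).
= 1.05705^(107/2) = 19.46.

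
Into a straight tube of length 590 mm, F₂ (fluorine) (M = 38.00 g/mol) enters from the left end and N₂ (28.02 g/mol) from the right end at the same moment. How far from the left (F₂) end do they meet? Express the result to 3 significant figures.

The fronts meet when d_F₂ + d_N₂ = L with d_F₂/d_N₂ = √(M_N₂/M_F₂) (Graham's law). Here √(M_N₂/M_F₂) = √(28.02/38.00) = 0.8587.
With d_F₂ + d_N₂ = 590 mm, d_N₂ = 590/(1 + 0.8587) = 317.4 mm.
d_F₂ = 590 − 317.4 = 273 mm.

273 mm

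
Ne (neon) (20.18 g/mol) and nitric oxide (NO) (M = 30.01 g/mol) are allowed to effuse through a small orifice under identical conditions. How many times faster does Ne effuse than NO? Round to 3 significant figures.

From Graham's law, rate_Ne/rate_NO = √(M_NO/M_Ne) = √(30.01/20.18) = √1.487 = 1.22.

1.22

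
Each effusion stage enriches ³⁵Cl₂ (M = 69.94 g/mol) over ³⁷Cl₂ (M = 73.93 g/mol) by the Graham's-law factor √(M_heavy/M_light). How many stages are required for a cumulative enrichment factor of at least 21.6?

111

With α = √(73.93/69.94) per stage, ln α = ½ ln(1.05705) = 0.02774.
Need α^N ≥ 21.6 ⇒ N ≥ ln(21.6) / ln α = 3.073 / 0.02774 = 110.77.
Rounding up, N = 111 stages.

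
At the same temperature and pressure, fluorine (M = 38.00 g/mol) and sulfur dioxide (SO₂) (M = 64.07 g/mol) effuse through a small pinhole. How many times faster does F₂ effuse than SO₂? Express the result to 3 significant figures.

1.30

From Graham's law, rate_F₂/rate_SO₂ = √(M_SO₂/M_F₂) = √(64.07/38.00) = √1.686 = 1.30.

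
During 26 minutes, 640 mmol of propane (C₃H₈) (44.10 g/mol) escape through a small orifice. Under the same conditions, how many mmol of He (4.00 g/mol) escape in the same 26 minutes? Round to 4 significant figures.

By Graham's law, rate_He/rate_C₃H₈ = √(M_C₃H₈/M_He) = √(44.10/4.00) = √11.03 = 3.320.
So the amount for He is 640 × 3.320 = 2125 mmol.

2125 mmol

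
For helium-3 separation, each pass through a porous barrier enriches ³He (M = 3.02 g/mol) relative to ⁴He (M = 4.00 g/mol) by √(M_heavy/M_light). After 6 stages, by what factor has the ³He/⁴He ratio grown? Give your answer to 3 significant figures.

After 6 stages the ratio has grown by (√(4.00/3.02))^6 = (4.00/3.02)^(6/2).
= 1.32450^3 = 2.32.

2.32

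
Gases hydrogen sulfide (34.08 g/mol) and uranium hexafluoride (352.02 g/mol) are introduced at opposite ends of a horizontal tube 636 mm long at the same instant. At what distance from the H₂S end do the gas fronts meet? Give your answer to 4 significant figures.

Graham's law gives d_H₂S/d_UF₆ = rate_H₂S/rate_UF₆ = √(M_UF₆/M_H₂S) = √(352.02/34.08) = 3.214.
With d_H₂S + d_UF₆ = 636 mm, d_UF₆ = 636/(1 + 3.214) = 150.9 mm.
d_H₂S = 636 − 150.9 = 485.1 mm.

485.1 mm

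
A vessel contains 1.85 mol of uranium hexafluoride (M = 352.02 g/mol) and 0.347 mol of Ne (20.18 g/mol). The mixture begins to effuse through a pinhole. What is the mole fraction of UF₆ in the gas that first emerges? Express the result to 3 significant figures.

Effusion rate of each component ∝ n_i/√M_i (partial pressure × 1/√M).
Mole fraction of UF₆ in the effusate = (n_UF₆/√M_UF₆) / (n_UF₆/√M_UF₆ + n_Ne/√M_Ne)
= (1.85/√352.02) / (1.85/√352.02 + 0.347/√20.18) = 0.09860/(0.09860 + 0.07724) = 0.561.

0.561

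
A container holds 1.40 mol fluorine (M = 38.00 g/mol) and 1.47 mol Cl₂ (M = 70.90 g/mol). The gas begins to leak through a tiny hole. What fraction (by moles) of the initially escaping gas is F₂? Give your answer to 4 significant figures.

0.5654

Each component's effusion rate ∝ (its partial pressure)·(1/√M) ∝ n_i/√M_i.
So x_F₂ in the escaping gas = (n_F₂/√M_F₂) / Σ(n_i/√M_i)
= (1.40/√38.00) / (1.40/√38.00 + 1.47/√70.90) = 0.2271/(0.2271 + 0.1746) = 0.5654.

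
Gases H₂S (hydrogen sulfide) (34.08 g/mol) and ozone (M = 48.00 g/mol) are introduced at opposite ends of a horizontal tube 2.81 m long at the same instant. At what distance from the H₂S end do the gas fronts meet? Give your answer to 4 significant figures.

1.525 m

The fronts meet when d_H₂S + d_O₃ = L with d_H₂S/d_O₃ = √(M_O₃/M_H₂S) (Graham's law). Here √(M_O₃/M_H₂S) = √(48.00/34.08) = 1.187.
With d_H₂S + d_O₃ = 2.81 m, d_O₃ = 2.81/(1 + 1.187) = 1.285 m.
d_H₂S = 2.81 − 1.285 = 1.525 m.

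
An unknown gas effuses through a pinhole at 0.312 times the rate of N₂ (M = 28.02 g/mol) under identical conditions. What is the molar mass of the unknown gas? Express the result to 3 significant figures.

Using Graham's law: rate_X/rate_N₂ = √(M_N₂/M_X).
0.312 = √(28.02/M_X)
M_X = 28.02 / 0.312² = 28.02 / 0.09734 = 288 g/mol

288 g/mol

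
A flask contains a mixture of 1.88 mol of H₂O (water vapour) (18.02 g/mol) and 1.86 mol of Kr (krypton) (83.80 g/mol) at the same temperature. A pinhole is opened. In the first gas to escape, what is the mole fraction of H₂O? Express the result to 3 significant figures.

Effusion rate of each component ∝ n_i/√M_i (partial pressure × 1/√M).
So x_H₂O in the escaping gas = (n_H₂O/√M_H₂O) / Σ(n_i/√M_i)
= (1.88/√18.02) / (1.88/√18.02 + 1.86/√83.80) = 0.4429/(0.4429 + 0.2032) = 0.686.

0.686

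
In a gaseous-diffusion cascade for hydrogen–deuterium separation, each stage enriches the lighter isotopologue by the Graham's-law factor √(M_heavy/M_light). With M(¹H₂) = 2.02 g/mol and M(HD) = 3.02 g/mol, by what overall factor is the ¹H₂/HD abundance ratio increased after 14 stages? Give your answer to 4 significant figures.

Each stage multiplies the ratio by α = √(3.02/2.02), so after 14 stages the overall factor is α^14 = (3.02/2.02)^(14/2).
= 1.49505^7 = 16.70.

16.70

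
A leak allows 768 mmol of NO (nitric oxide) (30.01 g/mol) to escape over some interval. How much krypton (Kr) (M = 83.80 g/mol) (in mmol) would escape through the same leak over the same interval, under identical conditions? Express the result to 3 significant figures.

460 mmol

Graham's law gives rate_Kr/rate_NO = √(M_NO/M_Kr) = √(30.01/83.80) = √0.3581 = 0.5984.
So the amount for Kr is 768 × 0.5984 = 460 mmol.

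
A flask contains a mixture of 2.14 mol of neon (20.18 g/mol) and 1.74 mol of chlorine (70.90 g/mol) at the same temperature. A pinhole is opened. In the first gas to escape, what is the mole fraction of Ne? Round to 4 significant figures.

Effusion rate of each component ∝ n_i/√M_i (partial pressure × 1/√M).
So x_Ne in the escaping gas = (n_Ne/√M_Ne) / Σ(n_i/√M_i)
= (2.14/√20.18) / (2.14/√20.18 + 1.74/√70.90) = 0.4764/(0.4764 + 0.2066) = 0.6975.

0.6975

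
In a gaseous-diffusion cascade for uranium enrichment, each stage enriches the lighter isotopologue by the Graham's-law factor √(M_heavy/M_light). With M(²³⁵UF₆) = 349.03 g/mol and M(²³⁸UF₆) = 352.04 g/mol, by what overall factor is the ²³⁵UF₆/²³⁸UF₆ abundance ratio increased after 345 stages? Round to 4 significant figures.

4.398

Overall factor = α^345 with α = √(352.04/349.03), i.e. (352.04/349.03)^(345/2).
= 1.00862^(345/2) = 4.398.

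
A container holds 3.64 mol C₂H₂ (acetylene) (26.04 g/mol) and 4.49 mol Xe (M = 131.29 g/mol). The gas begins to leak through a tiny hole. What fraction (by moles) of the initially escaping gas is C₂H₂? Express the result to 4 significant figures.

0.6454

The effusion rate of species i is ∝ p_i/√M_i ∝ n_i/√M_i.
So x_C₂H₂ in the escaping gas = (n_C₂H₂/√M_C₂H₂) / Σ(n_i/√M_i)
= (3.64/√26.04) / (3.64/√26.04 + 4.49/√131.29) = 0.7133/(0.7133 + 0.3919) = 0.6454.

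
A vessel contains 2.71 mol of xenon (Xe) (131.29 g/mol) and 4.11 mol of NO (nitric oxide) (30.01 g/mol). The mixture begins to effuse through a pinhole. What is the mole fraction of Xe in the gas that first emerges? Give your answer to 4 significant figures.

The effusion rate of species i is ∝ p_i/√M_i ∝ n_i/√M_i.
So x_Xe in the escaping gas = (n_Xe/√M_Xe) / Σ(n_i/√M_i)
= (2.71/√131.29) / (2.71/√131.29 + 4.11/√30.01) = 0.2365/(0.2365 + 0.7503) = 0.2397.

0.2397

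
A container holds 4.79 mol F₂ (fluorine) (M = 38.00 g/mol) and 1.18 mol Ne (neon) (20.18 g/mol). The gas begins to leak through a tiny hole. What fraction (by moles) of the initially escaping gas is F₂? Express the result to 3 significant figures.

0.747

Rate_i ∝ x_i/√M_i (Graham's law weighted by mole fraction), so the effusate composition follows n_i/√M_i.
So x_F₂ in the escaping gas = (n_F₂/√M_F₂) / Σ(n_i/√M_i)
= (4.79/√38.00) / (4.79/√38.00 + 1.18/√20.18) = 0.7770/(0.7770 + 0.2627) = 0.747.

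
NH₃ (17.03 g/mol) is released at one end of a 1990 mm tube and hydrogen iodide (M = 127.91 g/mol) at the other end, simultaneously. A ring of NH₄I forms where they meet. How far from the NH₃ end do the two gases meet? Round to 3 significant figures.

In equal time, each gas travels a distance ∝ its rate ∝ 1/√M, so d_NH₃/d_HI = √(M_HI/M_NH₃) = √(127.91/17.03) = 2.741.
With d_NH₃ + d_HI = 1990 mm, d_HI = 1990/(1 + 2.741) = 532.0 mm.
d_NH₃ = 1990 − 532.0 = 1460 mm.

1460 mm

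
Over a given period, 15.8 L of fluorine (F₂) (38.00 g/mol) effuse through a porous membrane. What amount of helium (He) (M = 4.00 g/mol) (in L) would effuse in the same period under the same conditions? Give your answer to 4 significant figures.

Graham's law gives rate_He/rate_F₂ = √(M_F₂/M_He) = √(38.00/4.00) = √9.500 = 3.082.
So the volume for He is 15.8 × 3.082 = 48.70 L.

48.70 L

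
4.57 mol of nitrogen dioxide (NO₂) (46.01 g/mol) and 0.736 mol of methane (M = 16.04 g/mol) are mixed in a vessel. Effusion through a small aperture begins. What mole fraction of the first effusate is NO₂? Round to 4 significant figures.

0.7857

Each component's effusion rate ∝ (its partial pressure)·(1/√M) ∝ n_i/√M_i.
So x_NO₂ in the escaping gas = (n_NO₂/√M_NO₂) / Σ(n_i/√M_i)
= (4.57/√46.01) / (4.57/√46.01 + 0.736/√16.04) = 0.6737/(0.6737 + 0.1838) = 0.7857.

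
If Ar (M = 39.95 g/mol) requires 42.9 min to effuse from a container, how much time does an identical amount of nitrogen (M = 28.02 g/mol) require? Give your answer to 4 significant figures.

Graham's law gives t_N₂/t_Ar = √(M_N₂/M_Ar) = √(28.02/39.95) = √0.7014 = 0.8375.
So the time for N₂ is 42.9 × 0.8375 = 35.93 min.

35.93 min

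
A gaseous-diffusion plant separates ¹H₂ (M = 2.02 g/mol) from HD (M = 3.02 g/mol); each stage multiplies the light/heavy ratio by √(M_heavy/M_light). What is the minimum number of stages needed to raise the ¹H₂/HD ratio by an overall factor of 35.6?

Per stage α = (3.02/2.02)^(1/2) = 1.49505^0.5, giving ln α = 0.2011.
Need α^N ≥ 35.6 ⇒ N ≥ ln(35.6) / ln α = 3.572 / 0.2011 = 17.77.
So at least 18 stages are needed.

18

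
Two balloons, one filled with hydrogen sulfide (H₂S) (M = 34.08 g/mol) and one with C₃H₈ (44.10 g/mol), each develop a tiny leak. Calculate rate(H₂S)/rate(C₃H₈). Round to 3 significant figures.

1.14

Graham's law gives rate_H₂S/rate_C₃H₈ = √(M_C₃H₈/M_H₂S) = √(44.10/34.08) = √1.294 = 1.14.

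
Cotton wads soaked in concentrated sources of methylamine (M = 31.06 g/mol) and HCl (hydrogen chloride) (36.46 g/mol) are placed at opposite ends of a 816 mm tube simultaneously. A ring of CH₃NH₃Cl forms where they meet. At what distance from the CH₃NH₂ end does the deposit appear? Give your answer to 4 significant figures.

The fronts meet when d_CH₃NH₂ + d_HCl = L with d_CH₃NH₂/d_HCl = √(M_HCl/M_CH₃NH₂) (Graham's law). Here √(M_HCl/M_CH₃NH₂) = √(36.46/31.06) = 1.083.
With d_CH₃NH₂ + d_HCl = 816 mm, d_HCl = 816/(1 + 1.083) = 391.7 mm.
d_CH₃NH₂ = 816 − 391.7 = 424.3 mm.

424.3 mm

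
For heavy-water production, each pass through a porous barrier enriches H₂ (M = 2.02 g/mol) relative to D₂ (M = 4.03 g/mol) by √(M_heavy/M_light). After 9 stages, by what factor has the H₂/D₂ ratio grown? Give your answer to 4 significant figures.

After 9 stages the ratio has grown by (√(4.03/2.02))^9 = (4.03/2.02)^(9/2).
= 1.99505^(9/2) = 22.38.

22.38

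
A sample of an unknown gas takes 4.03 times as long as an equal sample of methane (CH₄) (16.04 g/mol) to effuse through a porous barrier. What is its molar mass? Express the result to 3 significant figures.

261 g/mol

By Graham's law, t_X/t_CH₄ = √(M_X/M_CH₄).
4.03 = √(M_X/16.04)
M_X = 16.04 × 4.03² = 16.04 × 16.24 = 261 g/mol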